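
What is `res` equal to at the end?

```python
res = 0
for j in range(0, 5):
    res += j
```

j=0: res = 0+0 = 0
j=1: res = 0+1 = 1
j=2: res = 1+2 = 3
j=3: res = 3+3 = 6
j=4: res = 6+4 = 10

10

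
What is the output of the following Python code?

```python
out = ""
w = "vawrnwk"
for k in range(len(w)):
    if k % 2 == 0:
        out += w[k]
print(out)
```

k=0: add 'v' → 'v'
k=1: skip
k=2: add 'w' → 'vw'
k=3: skip
k=4: add 'n' → 'vwn'
k=5: skip
k=6: add 'k' → 'vwnk'

vwnk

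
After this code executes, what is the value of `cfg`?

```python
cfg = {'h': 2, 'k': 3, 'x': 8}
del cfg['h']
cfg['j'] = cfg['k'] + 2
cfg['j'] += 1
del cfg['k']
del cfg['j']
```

del 'h' → {'k': 3, 'x': 8}
cfg['j'] = cfg['k']+2 = 5 → {'k': 3, 'x': 8, 'j': 5}
cfg['j'] = 5+1 = 6 → {'k': 3, 'x': 8, 'j': 6}
del 'k' → {'x': 8, 'j': 6}
del 'j' → {'x': 8}

{'x': 8}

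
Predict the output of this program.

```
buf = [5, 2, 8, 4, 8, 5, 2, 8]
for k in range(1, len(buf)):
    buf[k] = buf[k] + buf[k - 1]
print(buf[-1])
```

42

k=1: buf[1] = 2+5 = 7 → [5, 7, 8, 4, 8, 5, 2, 8]
k=2: buf[2] = 8+7 = 15 → [5, 7, 15, 4, 8, 5, 2, 8]
k=3: buf[3] = 4+15 = 19 → [5, 7, 15, 19, 8, 5, 2, 8]
k=4: buf[4] = 8+19 = 27 → [5, 7, 15, 19, 27, 5, 2, 8]
k=5: buf[5] = 5+27 = 32 → [5, 7, 15, 19, 27, 32, 2, 8]
k=6: buf[6] = 2+32 = 34 → [5, 7, 15, 19, 27, 32, 34, 8]
k=7: buf[7] = 8+34 = 42 → [5, 7, 15, 19, 27, 32, 34, 42]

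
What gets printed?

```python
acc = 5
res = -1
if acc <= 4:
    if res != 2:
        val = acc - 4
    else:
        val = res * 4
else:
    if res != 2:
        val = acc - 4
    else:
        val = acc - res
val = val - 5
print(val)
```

-4

acc=5, res=-1
acc <= 4 is False; res != 2 is True
→ val = acc - 4 = 1
val = 1-5 = -4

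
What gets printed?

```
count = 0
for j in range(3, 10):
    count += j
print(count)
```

j=3: count = 0+3 = 3
j=4: count = 3+4 = 7
j=5: count = 7+5 = 12
j=6: count = 12+6 = 18
j=7: count = 18+7 = 25
j=8: count = 25+8 = 33
j=9: count = 33+9 = 42

42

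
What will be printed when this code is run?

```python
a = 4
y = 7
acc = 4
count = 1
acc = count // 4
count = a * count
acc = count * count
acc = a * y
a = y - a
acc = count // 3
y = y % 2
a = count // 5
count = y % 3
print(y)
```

1

acc = 1//4 = 0
count = 4*1 = 4
acc = 4*4 = 16
acc = 4*7 = 28
a = 7-4 = 3
acc = 4//3 = 1
y = 7%2 = 1
a = 4//5 = 0
count = 1%3 = 1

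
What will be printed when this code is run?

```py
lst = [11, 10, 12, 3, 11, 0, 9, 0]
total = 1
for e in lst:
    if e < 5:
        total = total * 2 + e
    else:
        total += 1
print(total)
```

50

e=11: not <5, total = 1+1 = 2
e=10: not <5, total = 2+1 = 3
e=12: not <5, total = 3+1 = 4
e=3: <5, total = 4*2+3 = 11
e=11: not <5, total = 11+1 = 12
e=0: <5, total = 12*2+0 = 24
e=9: not <5, total = 24+1 = 25
e=0: <5, total = 25*2+0 = 50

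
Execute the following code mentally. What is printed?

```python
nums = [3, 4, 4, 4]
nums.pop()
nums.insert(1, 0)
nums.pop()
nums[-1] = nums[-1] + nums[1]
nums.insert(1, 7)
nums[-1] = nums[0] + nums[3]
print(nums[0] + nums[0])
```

pop() removes 4 → [3, 4, 4]
insert 0 at 1 → [3, 0, 4, 4]
pop() removes 4 → [3, 0, 4]
nums[-1] = nums[-1]+nums[1] = 4+0 = 4 → [3, 0, 4]
insert 7 at 1 → [3, 7, 0, 4]
nums[-1] = nums[0]+nums[3] = 3+4 = 7 → [3, 7, 0, 7]
nums[0]+nums[0] = 3+3 = 6

6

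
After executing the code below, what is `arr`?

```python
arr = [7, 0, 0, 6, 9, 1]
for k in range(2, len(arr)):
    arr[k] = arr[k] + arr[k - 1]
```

k=2: arr[2] = 0+0 = 0 → [7, 0, 0, 6, 9, 1]
k=3: arr[3] = 6+0 = 6 → [7, 0, 0, 6, 9, 1]
k=4: arr[4] = 9+6 = 15 → [7, 0, 0, 6, 15, 1]
k=5: arr[5] = 1+15 = 16 → [7, 0, 0, 6, 15, 16]

[7, 0, 0, 6, 15, 16]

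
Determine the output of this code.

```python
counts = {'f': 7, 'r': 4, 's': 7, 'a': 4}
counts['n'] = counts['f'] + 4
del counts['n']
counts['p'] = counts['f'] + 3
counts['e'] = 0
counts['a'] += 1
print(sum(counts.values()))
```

33

counts['n'] = counts['f']+4 = 11 → {'f': 7, 'r': 4, 's': 7, 'a': 4, 'n': 11}
del 'n' → {'f': 7, 'r': 4, 's': 7, 'a': 4}
counts['p'] = counts['f']+3 = 10 → {'f': 7, 'r': 4, 's': 7, 'a': 4, 'p': 10}
counts['e'] = 0 → {'f': 7, 'r': 4, 's': 7, 'a': 4, 'p': 10, 'e': 0}
counts['a'] = 4+1 = 5 → {'f': 7, 'r': 4, 's': 7, 'a': 5, 'p': 10, 'e': 0}
sum of values = 33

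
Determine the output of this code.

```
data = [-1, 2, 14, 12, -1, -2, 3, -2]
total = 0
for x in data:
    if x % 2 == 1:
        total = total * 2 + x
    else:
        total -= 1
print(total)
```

x=-1: odd, total = 0*2+(-1) = -1
x=2: not odd, total = (-1)-1 = -2
x=14: not odd, total = (-2)-1 = -3
x=12: not odd, total = (-3)-1 = -4
x=-1: odd, total = (-4)*2+(-1) = -9
x=-2: not odd, total = (-9)-1 = -10
x=3: odd, total = (-10)*2+3 = -17
x=-2: not odd, total = (-17)-1 = -18

-18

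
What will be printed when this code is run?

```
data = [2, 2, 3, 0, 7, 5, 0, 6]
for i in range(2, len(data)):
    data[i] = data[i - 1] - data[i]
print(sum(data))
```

-51

i=2: data[2] = 2-3 = -1 → [2, 2, -1, 0, 7, 5, 0, 6]
i=3: data[3] = (-1)-0 = -1 → [2, 2, -1, -1, 7, 5, 0, 6]
i=4: data[4] = (-1)-7 = -8 → [2, 2, -1, -1, -8, 5, 0, 6]
i=5: data[5] = (-8)-5 = -13 → [2, 2, -1, -1, -8, -13, 0, 6]
i=6: data[6] = (-13)-0 = -13 → [2, 2, -1, -1, -8, -13, -13, 6]
i=7: data[7] = (-13)-6 = -19 → [2, 2, -1, -1, -8, -13, -13, -19]
sum = -51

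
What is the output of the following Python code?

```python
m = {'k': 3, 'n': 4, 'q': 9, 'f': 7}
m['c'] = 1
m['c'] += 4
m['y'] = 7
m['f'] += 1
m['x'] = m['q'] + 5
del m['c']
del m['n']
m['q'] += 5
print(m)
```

m['c'] = 1 → {'k': 3, 'n': 4, 'q': 9, 'f': 7, 'c': 1}
m['c'] = 1+4 = 5 → {'k': 3, 'n': 4, 'q': 9, 'f': 7, 'c': 5}
m['y'] = 7 → {'k': 3, 'n': 4, 'q': 9, 'f': 7, 'c': 5, 'y': 7}
m['f'] = 7+1 = 8 → {'k': 3, 'n': 4, 'q': 9, 'f': 8, 'c': 5, 'y': 7}
m['x'] = m['q']+5 = 14 → {'k': 3, 'n': 4, 'q': 9, 'f': 8, 'c': 5, 'y': 7, 'x': 14}
del 'c' → {'k': 3, 'n': 4, 'q': 9, 'f': 8, 'y': 7, 'x': 14}
del 'n' → {'k': 3, 'q': 9, 'f': 8, 'y': 7, 'x': 14}
m['q'] = 9+5 = 14 → {'k': 3, 'q': 14, 'f': 8, 'y': 7, 'x': 14}

{'k': 3, 'q': 14, 'f': 8, 'y': 7, 'x': 14}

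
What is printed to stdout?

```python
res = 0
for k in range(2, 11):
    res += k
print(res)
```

54

k=2: res = 0+2 = 2
k=3: res = 2+3 = 5
k=4: res = 5+4 = 9
k=5: res = 9+5 = 14
k=6: res = 14+6 = 20
k=7: res = 20+7 = 27
k=8: res = 27+8 = 35
k=9: res = 35+9 = 44
k=10: res = 44+10 = 54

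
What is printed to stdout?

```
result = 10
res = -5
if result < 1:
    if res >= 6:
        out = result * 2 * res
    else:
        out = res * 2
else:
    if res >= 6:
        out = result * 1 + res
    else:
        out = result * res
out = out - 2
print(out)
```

result=10, res=-5
result < 1 is False; res >= 6 is False
→ out = result * res = -50
out = (-50)-2 = -52

-52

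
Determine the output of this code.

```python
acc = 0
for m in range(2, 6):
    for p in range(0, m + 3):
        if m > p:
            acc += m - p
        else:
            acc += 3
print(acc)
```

70

m=2,p=0: 2>0, acc = 0+2 = 2
m=2,p=1: 2>1, acc = 2+1 = 3
m=2,p=2: not 2>2, acc = 3+3 = 6
m=2,p=3: not 2>3, acc = 6+3 = 9
m=2,p=4: not 2>4, acc = 9+3 = 12
m=3,p=0: 3>0, acc = 12+3 = 15
m=3,p=1: 3>1, acc = 15+2 = 17
m=3,p=2: 3>2, acc = 17+1 = 18
m=3,p=3: not 3>3, acc = 18+3 = 21
m=3,p=4: not 3>4, acc = 21+3 = 24
m=3,p=5: not 3>5, acc = 24+3 = 27
m=4,p=0: 4>0, acc = 27+4 = 31
m=4,p=1: 4>1, acc = 31+3 = 34
m=4,p=2: 4>2, acc = 34+2 = 36
m=4,p=3: 4>3, acc = 36+1 = 37
m=4,p=4: not 4>4, acc = 37+3 = 40
m=4,p=5: not 4>5, acc = 40+3 = 43
m=4,p=6: not 4>6, acc = 43+3 = 46
m=5,p=0: 5>0, acc = 46+5 = 51
m=5,p=1: 5>1, acc = 51+4 = 55
m=5,p=2: 5>2, acc = 55+3 = 58
m=5,p=3: 5>3, acc = 58+2 = 60
m=5,p=4: 5>4, acc = 60+1 = 61
m=5,p=5: not 5>5, acc = 61+3 = 64
m=5,p=6: not 5>6, acc = 64+3 = 67
m=5,p=7: not 5>7, acc = 67+3 = 70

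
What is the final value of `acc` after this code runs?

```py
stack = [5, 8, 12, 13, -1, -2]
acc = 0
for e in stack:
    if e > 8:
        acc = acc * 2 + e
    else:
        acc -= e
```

-12

e=5: not >8, acc = 0-5 = -5
e=8: not >8, acc = (-5)-8 = -13
e=12: >8, acc = (-13)*2+12 = -14
e=13: >8, acc = (-14)*2+13 = -15
e=-1: not >8, acc = (-15)-(-1) = -14
e=-2: not >8, acc = (-14)-(-2) = -12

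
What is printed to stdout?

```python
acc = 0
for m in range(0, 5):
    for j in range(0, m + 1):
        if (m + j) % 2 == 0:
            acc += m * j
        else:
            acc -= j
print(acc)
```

m=0,j=0: even sum, acc = 0+0 = 0
m=1,j=0: odd sum, acc = 0-0 = 0
m=1,j=1: even sum, acc = 0+1 = 1
m=2,j=0: even sum, acc = 1+0 = 1
m=2,j=1: odd sum, acc = 1-1 = 0
m=2,j=2: even sum, acc = 0+4 = 4
m=3,j=0: odd sum, acc = 4-0 = 4
m=3,j=1: even sum, acc = 4+3 = 7
m=3,j=2: odd sum, acc = 7-2 = 5
m=3,j=3: even sum, acc = 5+9 = 14
m=4,j=0: even sum, acc = 14+0 = 14
m=4,j=1: odd sum, acc = 14-1 = 13
m=4,j=2: even sum, acc = 13+8 = 21
m=4,j=3: odd sum, acc = 21-3 = 18
m=4,j=4: even sum, acc = 18+16 = 34

34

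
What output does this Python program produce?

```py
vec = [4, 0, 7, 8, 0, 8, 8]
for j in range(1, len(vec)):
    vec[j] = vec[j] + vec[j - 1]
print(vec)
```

[4, 4, 11, 19, 19, 27, 35]

j=1: vec[1] = 0+4 = 4 → [4, 4, 7, 8, 0, 8, 8]
j=2: vec[2] = 7+4 = 11 → [4, 4, 11, 8, 0, 8, 8]
j=3: vec[3] = 8+11 = 19 → [4, 4, 11, 19, 0, 8, 8]
j=4: vec[4] = 0+19 = 19 → [4, 4, 11, 19, 19, 8, 8]
j=5: vec[5] = 8+19 = 27 → [4, 4, 11, 19, 19, 27, 8]
j=6: vec[6] = 8+27 = 35 → [4, 4, 11, 19, 19, 27, 35]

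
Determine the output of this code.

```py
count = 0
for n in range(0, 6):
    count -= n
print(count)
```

-15

n=0: count = 0-0 = 0
n=1: count = 0-1 = -1
n=2: count = (-1)-2 = -3
n=3: count = (-3)-3 = -6
n=4: count = (-6)-4 = -10
n=5: count = (-10)-5 = -15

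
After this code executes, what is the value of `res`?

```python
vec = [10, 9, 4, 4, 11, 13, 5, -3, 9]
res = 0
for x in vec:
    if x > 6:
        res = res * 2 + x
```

x=10: >6, res = 0*2+10 = 10
x=9: >6, res = 10*2+9 = 29
x=4: not >6
x=4: not >6
x=11: >6, res = 29*2+11 = 69
x=13: >6, res = 69*2+13 = 151
x=5: not >6
x=-3: not >6
x=9: >6, res = 151*2+9 = 311

311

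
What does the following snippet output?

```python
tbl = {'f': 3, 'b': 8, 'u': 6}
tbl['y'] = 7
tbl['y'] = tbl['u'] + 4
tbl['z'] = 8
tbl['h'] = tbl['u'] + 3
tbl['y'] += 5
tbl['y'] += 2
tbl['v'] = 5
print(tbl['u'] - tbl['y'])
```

-11

tbl['y'] = 7 → {'f': 3, 'b': 8, 'u': 6, 'y': 7}
tbl['y'] = tbl['u']+4 = 10 → {'f': 3, 'b': 8, 'u': 6, 'y': 10}
tbl['z'] = 8 → {'f': 3, 'b': 8, 'u': 6, 'y': 10, 'z': 8}
tbl['h'] = tbl['u']+3 = 9 → {'f': 3, 'b': 8, 'u': 6, 'y': 10, 'z': 8, 'h': 9}
tbl['y'] = 10+5 = 15 → {'f': 3, 'b': 8, 'u': 6, 'y': 15, 'z': 8, 'h': 9}
tbl['y'] = 15+2 = 17 → {'f': 3, 'b': 8, 'u': 6, 'y': 17, 'z': 8, 'h': 9}
tbl['v'] = 5 → {'f': 3, 'b': 8, 'u': 6, 'y': 17, 'z': 8, 'h': 9, 'v': 5}
tbl['u']-tbl['y'] = 6-17 = -11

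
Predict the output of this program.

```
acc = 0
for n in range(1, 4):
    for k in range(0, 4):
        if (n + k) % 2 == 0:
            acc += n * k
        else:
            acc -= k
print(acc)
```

12

n=1,k=0: odd sum, acc = 0-0 = 0
n=1,k=1: even sum, acc = 0+1 = 1
n=1,k=2: odd sum, acc = 1-2 = -1
n=1,k=3: even sum, acc = (-1)+3 = 2
n=2,k=0: even sum, acc = 2+0 = 2
n=2,k=1: odd sum, acc = 2-1 = 1
n=2,k=2: even sum, acc = 1+4 = 5
n=2,k=3: odd sum, acc = 5-3 = 2
n=3,k=0: odd sum, acc = 2-0 = 2
n=3,k=1: even sum, acc = 2+3 = 5
n=3,k=2: odd sum, acc = 5-2 = 3
n=3,k=3: even sum, acc = 3+9 = 12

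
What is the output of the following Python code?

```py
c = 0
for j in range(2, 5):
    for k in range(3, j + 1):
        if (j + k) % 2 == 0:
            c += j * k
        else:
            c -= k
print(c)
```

22

j=3,k=3: even sum, c = 0+9 = 9
j=4,k=3: odd sum, c = 9-3 = 6
j=4,k=4: even sum, c = 6+16 = 22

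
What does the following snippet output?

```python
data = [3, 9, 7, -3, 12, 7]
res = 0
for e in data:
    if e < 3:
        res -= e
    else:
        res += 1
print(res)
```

8

e=3: not <3, res = 0+1 = 1
e=9: not <3, res = 1+1 = 2
e=7: not <3, res = 2+1 = 3
e=-3: <3, res = 3-(-3) = 6
e=12: not <3, res = 6+1 = 7
e=7: not <3, res = 7+1 = 8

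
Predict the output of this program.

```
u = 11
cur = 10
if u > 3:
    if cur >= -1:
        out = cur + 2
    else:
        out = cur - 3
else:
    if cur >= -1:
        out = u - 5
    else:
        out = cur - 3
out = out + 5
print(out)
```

u=11, cur=10
u > 3 is True; cur >= -1 is True
→ out = cur + 2 = 12
out = 12+5 = 17

17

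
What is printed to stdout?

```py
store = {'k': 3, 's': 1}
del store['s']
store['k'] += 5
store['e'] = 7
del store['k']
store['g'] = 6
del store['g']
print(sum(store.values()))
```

7

del 's' → {'k': 3}
store['k'] = 3+5 = 8 → {'k': 8}
store['e'] = 7 → {'k': 8, 'e': 7}
del 'k' → {'e': 7}
store['g'] = 6 → {'e': 7, 'g': 6}
del 'g' → {'e': 7}
sum of values = 7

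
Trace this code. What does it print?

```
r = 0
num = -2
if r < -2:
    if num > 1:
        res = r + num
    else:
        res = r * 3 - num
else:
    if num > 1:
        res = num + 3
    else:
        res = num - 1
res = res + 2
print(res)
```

-1

r=0, num=-2
r < -2 is False; num > 1 is False
→ res = num - 1 = -3
res = (-3)+2 = -1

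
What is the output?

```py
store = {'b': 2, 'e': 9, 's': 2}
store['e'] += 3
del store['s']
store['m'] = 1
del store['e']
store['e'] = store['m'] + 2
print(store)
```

{'b': 2, 'm': 1, 'e': 3}

store['e'] = 9+3 = 12 → {'b': 2, 'e': 12, 's': 2}
del 's' → {'b': 2, 'e': 12}
store['m'] = 1 → {'b': 2, 'e': 12, 'm': 1}
del 'e' → {'b': 2, 'm': 1}
store['e'] = store['m']+2 = 3 → {'b': 2, 'm': 1, 'e': 3}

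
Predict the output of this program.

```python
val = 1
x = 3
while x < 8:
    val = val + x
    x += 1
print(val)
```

26

x=3: val = 1+3 = 4
x=4: val = 4+4 = 8
x=5: val = 8+5 = 13
x=6: val = 13+6 = 19
x=7: val = 19+7 = 26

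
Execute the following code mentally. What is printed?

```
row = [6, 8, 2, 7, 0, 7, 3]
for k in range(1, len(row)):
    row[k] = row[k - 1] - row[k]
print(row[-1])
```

k=1: row[1] = 6-8 = -2 → [6, -2, 2, 7, 0, 7, 3]
k=2: row[2] = (-2)-2 = -4 → [6, -2, -4, 7, 0, 7, 3]
k=3: row[3] = (-4)-7 = -11 → [6, -2, -4, -11, 0, 7, 3]
k=4: row[4] = (-11)-0 = -11 → [6, -2, -4, -11, -11, 7, 3]
k=5: row[5] = (-11)-7 = -18 → [6, -2, -4, -11, -11, -18, 3]
k=6: row[6] = (-18)-3 = -21 → [6, -2, -4, -11, -11, -18, -21]

-21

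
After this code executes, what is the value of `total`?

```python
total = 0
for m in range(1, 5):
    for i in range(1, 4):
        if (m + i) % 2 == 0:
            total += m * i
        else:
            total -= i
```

16

m=1,i=1: even sum, total = 0+1 = 1
m=1,i=2: odd sum, total = 1-2 = -1
m=1,i=3: even sum, total = (-1)+3 = 2
m=2,i=1: odd sum, total = 2-1 = 1
m=2,i=2: even sum, total = 1+4 = 5
m=2,i=3: odd sum, total = 5-3 = 2
m=3,i=1: even sum, total = 2+3 = 5
m=3,i=2: odd sum, total = 5-2 = 3
m=3,i=3: even sum, total = 3+9 = 12
m=4,i=1: odd sum, total = 12-1 = 11
m=4,i=2: even sum, total = 11+8 = 19
m=4,i=3: odd sum, total = 19-3 = 16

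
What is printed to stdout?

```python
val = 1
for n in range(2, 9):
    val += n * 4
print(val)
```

n=2: val = 1+2*4 = 9
n=3: val = 9+3*4 = 21
n=4: val = 21+4*4 = 37
n=5: val = 37+5*4 = 57
n=6: val = 57+6*4 = 81
n=7: val = 81+7*4 = 109
n=8: val = 109+8*4 = 141

141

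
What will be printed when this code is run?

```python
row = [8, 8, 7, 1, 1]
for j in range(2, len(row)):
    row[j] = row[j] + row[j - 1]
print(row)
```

[8, 8, 15, 16, 17]

j=2: row[2] = 7+8 = 15 → [8, 8, 15, 1, 1]
j=3: row[3] = 1+15 = 16 → [8, 8, 15, 16, 1]
j=4: row[4] = 1+16 = 17 → [8, 8, 15, 16, 17]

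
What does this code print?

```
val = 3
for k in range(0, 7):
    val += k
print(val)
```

k=0: val = 3+0 = 3
k=1: val = 3+1 = 4
k=2: val = 4+2 = 6
k=3: val = 6+3 = 9
k=4: val = 9+4 = 13
k=5: val = 13+5 = 18
k=6: val = 18+6 = 24

24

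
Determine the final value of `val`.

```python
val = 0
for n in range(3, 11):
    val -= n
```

-52

n=3: val = 0-3 = -3
n=4: val = (-3)-4 = -7
n=5: val = (-7)-5 = -12
n=6: val = (-12)-6 = -18
n=7: val = (-18)-7 = -25
n=8: val = (-25)-8 = -33
n=9: val = (-33)-9 = -42
n=10: val = (-42)-10 = -52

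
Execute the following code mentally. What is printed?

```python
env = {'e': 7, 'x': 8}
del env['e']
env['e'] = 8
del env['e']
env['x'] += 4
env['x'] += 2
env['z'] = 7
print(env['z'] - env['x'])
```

del 'e' → {'x': 8}
env['e'] = 8 → {'x': 8, 'e': 8}
del 'e' → {'x': 8}
env['x'] = 8+4 = 12 → {'x': 12}
env['x'] = 12+2 = 14 → {'x': 14}
env['z'] = 7 → {'x': 14, 'z': 7}
env['z']-env['x'] = 7-14 = -7

-7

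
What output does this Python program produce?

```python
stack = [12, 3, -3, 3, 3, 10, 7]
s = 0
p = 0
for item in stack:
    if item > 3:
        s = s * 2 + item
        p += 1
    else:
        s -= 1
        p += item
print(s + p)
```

68

item=12: >3, s = 0*2+12 = 12; p=1
item=3: not >3, s = 12-1 = 11; p=4
item=-3: not >3, s = 11-1 = 10; p=1
item=3: not >3, s = 10-1 = 9; p=4
item=3: not >3, s = 9-1 = 8; p=7
item=10: >3, s = 8*2+10 = 26; p=8
item=7: >3, s = 26*2+7 = 59; p=9
s+p = 59+9 = 68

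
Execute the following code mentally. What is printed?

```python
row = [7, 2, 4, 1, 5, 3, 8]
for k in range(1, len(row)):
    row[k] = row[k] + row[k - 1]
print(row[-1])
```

k=1: row[1] = 2+7 = 9 → [7, 9, 4, 1, 5, 3, 8]
k=2: row[2] = 4+9 = 13 → [7, 9, 13, 1, 5, 3, 8]
k=3: row[3] = 1+13 = 14 → [7, 9, 13, 14, 5, 3, 8]
k=4: row[4] = 5+14 = 19 → [7, 9, 13, 14, 19, 3, 8]
k=5: row[5] = 3+19 = 22 → [7, 9, 13, 14, 19, 22, 8]
k=6: row[6] = 8+22 = 30 → [7, 9, 13, 14, 19, 22, 30]

30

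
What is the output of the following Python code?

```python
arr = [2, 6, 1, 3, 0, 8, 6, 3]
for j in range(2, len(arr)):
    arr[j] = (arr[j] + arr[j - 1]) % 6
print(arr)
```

j=2: arr[2] = (1+6)%6 = 1 → [2, 6, 1, 3, 0, 8, 6, 3]
j=3: arr[3] = (3+1)%6 = 4 → [2, 6, 1, 4, 0, 8, 6, 3]
j=4: arr[4] = (0+4)%6 = 4 → [2, 6, 1, 4, 4, 8, 6, 3]
j=5: arr[5] = (8+4)%6 = 0 → [2, 6, 1, 4, 4, 0, 6, 3]
j=6: arr[6] = (6+0)%6 = 0 → [2, 6, 1, 4, 4, 0, 0, 3]
j=7: arr[7] = (3+0)%6 = 3 → [2, 6, 1, 4, 4, 0, 0, 3]

[2, 6, 1, 4, 4, 0, 0, 3]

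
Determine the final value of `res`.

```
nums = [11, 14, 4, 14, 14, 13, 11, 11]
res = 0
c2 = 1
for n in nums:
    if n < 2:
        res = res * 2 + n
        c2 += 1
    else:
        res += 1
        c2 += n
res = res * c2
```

744

n=11: not <2, res = 0+1 = 1; c2=12
n=14: not <2, res = 1+1 = 2; c2=26
n=4: not <2, res = 2+1 = 3; c2=30
n=14: not <2, res = 3+1 = 4; c2=44
n=14: not <2, res = 4+1 = 5; c2=58
n=13: not <2, res = 5+1 = 6; c2=71
n=11: not <2, res = 6+1 = 7; c2=82
n=11: not <2, res = 7+1 = 8; c2=93
res*c2 = 8*93 = 744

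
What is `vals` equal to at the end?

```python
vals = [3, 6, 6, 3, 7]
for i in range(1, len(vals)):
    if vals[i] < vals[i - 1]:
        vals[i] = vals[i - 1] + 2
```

[3, 6, 6, 8, 10]

i=1: 6>=3, unchanged → [3, 6, 6, 3, 7]
i=2: 6>=6, unchanged → [3, 6, 6, 3, 7]
i=3: 3<6, vals[3] = 6+2 = 8 → [3, 6, 6, 8, 7]
i=4: 7<8, vals[4] = 8+2 = 10 → [3, 6, 6, 8, 10]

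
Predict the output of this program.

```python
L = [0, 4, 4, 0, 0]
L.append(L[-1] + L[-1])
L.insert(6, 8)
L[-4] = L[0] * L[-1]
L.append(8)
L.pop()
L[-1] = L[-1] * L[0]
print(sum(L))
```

append L[-1]+L[-1] = 0+0 = 0 → [0, 4, 4, 0, 0, 0]
insert 8 at 6 → [0, 4, 4, 0, 0, 0, 8]
L[-4] = L[0]*L[-1] = 0*8 = 0 → [0, 4, 4, 0, 0, 0, 8]
append 8 → [0, 4, 4, 0, 0, 0, 8, 8]
pop() removes 8 → [0, 4, 4, 0, 0, 0, 8]
L[-1] = L[-1]*L[0] = 8*0 = 0 → [0, 4, 4, 0, 0, 0, 0]
sum = 8

8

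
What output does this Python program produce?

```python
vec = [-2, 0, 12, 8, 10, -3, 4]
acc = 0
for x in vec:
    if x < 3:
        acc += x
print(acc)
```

-5

x=-2: <3, acc = 0+(-2) = -2
x=0: <3, acc = (-2)+0 = -2
x=12: not <3
x=8: not <3
x=10: not <3
x=-3: <3, acc = (-2)+(-3) = -5
x=4: not <3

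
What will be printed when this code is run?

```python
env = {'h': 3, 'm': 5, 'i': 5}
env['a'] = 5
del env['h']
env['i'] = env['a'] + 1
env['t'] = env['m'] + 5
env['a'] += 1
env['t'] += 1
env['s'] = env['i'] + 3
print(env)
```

env['a'] = 5 → {'h': 3, 'm': 5, 'i': 5, 'a': 5}
del 'h' → {'m': 5, 'i': 5, 'a': 5}
env['i'] = env['a']+1 = 6 → {'m': 5, 'i': 6, 'a': 5}
env['t'] = env['m']+5 = 10 → {'m': 5, 'i': 6, 'a': 5, 't': 10}
env['a'] = 5+1 = 6 → {'m': 5, 'i': 6, 'a': 6, 't': 10}
env['t'] = 10+1 = 11 → {'m': 5, 'i': 6, 'a': 6, 't': 11}
env['s'] = env['i']+3 = 9 → {'m': 5, 'i': 6, 'a': 6, 't': 11, 's': 9}

{'m': 5, 'i': 6, 'a': 6, 't': 11, 's': 9}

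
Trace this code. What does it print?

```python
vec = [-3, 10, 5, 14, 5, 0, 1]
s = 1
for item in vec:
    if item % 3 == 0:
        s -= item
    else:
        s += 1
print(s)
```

item=-3: %3==0, s = 1-(-3) = 4
item=10: not %3==0, s = 4+1 = 5
item=5: not %3==0, s = 5+1 = 6
item=14: not %3==0, s = 6+1 = 7
item=5: not %3==0, s = 7+1 = 8
item=0: %3==0, s = 8-0 = 8
item=1: not %3==0, s = 8+1 = 9

9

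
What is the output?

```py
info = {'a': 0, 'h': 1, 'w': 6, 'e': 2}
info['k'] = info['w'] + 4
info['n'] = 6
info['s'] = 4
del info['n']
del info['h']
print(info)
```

{'a': 0, 'w': 6, 'e': 2, 'k': 10, 's': 4}

info['k'] = info['w']+4 = 10 → {'a': 0, 'h': 1, 'w': 6, 'e': 2, 'k': 10}
info['n'] = 6 → {'a': 0, 'h': 1, 'w': 6, 'e': 2, 'k': 10, 'n': 6}
info['s'] = 4 → {'a': 0, 'h': 1, 'w': 6, 'e': 2, 'k': 10, 'n': 6, 's': 4}
del 'n' → {'a': 0, 'h': 1, 'w': 6, 'e': 2, 'k': 10, 's': 4}
del 'h' → {'a': 0, 'w': 6, 'e': 2, 'k': 10, 's': 4}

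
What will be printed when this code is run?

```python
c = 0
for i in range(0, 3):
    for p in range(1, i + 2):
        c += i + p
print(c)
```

i=0,p=1: c = 0+1 = 1
i=1,p=1: c = 1+2 = 3
i=1,p=2: c = 3+3 = 6
i=2,p=1: c = 6+3 = 9
i=2,p=2: c = 9+4 = 13
i=2,p=3: c = 13+5 = 18

18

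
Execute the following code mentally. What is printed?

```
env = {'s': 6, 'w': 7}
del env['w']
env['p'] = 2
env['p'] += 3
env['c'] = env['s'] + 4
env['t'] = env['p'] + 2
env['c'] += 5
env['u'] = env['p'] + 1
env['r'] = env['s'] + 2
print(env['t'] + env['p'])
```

12

del 'w' → {'s': 6}
env['p'] = 2 → {'s': 6, 'p': 2}
env['p'] = 2+3 = 5 → {'s': 6, 'p': 5}
env['c'] = env['s']+4 = 10 → {'s': 6, 'p': 5, 'c': 10}
env['t'] = env['p']+2 = 7 → {'s': 6, 'p': 5, 'c': 10, 't': 7}
env['c'] = 10+5 = 15 → {'s': 6, 'p': 5, 'c': 15, 't': 7}
env['u'] = env['p']+1 = 6 → {'s': 6, 'p': 5, 'c': 15, 't': 7, 'u': 6}
env['r'] = env['s']+2 = 8 → {'s': 6, 'p': 5, 'c': 15, 't': 7, 'u': 6, 'r': 8}
env['t']+env['p'] = 7+5 = 12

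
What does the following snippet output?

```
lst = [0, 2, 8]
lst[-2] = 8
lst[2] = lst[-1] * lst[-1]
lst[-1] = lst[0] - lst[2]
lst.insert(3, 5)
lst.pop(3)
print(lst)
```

lst[-2] = 8 → [0, 8, 8]
lst[2] = lst[-1]*lst[-1] = 8*8 = 64 → [0, 8, 64]
lst[-1] = lst[0]-lst[2] = 0-64 = -64 → [0, 8, -64]
insert 5 at 3 → [0, 8, -64, 5]
pop(3) removes 5 → [0, 8, -64]

[0, 8, -64]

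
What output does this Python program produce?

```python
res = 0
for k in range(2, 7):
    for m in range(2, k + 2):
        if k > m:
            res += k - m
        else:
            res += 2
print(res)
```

40

k=2,m=2: not 2>2, res = 0+2 = 2
k=2,m=3: not 2>3, res = 2+2 = 4
k=3,m=2: 3>2, res = 4+1 = 5
k=3,m=3: not 3>3, res = 5+2 = 7
k=3,m=4: not 3>4, res = 7+2 = 9
k=4,m=2: 4>2, res = 9+2 = 11
k=4,m=3: 4>3, res = 11+1 = 12
k=4,m=4: not 4>4, res = 12+2 = 14
k=4,m=5: not 4>5, res = 14+2 = 16
k=5,m=2: 5>2, res = 16+3 = 19
k=5,m=3: 5>3, res = 19+2 = 21
k=5,m=4: 5>4, res = 21+1 = 22
k=5,m=5: not 5>5, res = 22+2 = 24
k=5,m=6: not 5>6, res = 24+2 = 26
k=6,m=2: 6>2, res = 26+4 = 30
k=6,m=3: 6>3, res = 30+3 = 33
k=6,m=4: 6>4, res = 33+2 = 35
k=6,m=5: 6>5, res = 35+1 = 36
k=6,m=6: not 6>6, res = 36+2 = 38
k=6,m=7: not 6>7, res = 38+2 = 40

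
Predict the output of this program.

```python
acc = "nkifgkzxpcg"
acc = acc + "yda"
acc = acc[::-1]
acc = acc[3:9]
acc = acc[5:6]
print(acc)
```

+ 'yda' → 'nkifgkzxpcgyda'
reverse → 'adygcpxzkgfikn'
slice [3:9] → 'gcpxzk'
slice [5:6] → 'k'

k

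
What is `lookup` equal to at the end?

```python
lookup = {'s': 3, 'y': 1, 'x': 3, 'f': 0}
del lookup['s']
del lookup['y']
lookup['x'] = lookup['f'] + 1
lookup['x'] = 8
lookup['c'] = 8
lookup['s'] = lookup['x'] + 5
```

{'x': 8, 'f': 0, 'c': 8, 's': 13}

del 's' → {'y': 1, 'x': 3, 'f': 0}
del 'y' → {'x': 3, 'f': 0}
lookup['x'] = lookup['f']+1 = 1 → {'x': 1, 'f': 0}
lookup['x'] = 8 → {'x': 8, 'f': 0}
lookup['c'] = 8 → {'x': 8, 'f': 0, 'c': 8}
lookup['s'] = lookup['x']+5 = 13 → {'x': 8, 'f': 0, 'c': 8, 's': 13}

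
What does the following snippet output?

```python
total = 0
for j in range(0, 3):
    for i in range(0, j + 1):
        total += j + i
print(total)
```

j=0,i=0: total = 0+0 = 0
j=1,i=0: total = 0+1 = 1
j=1,i=1: total = 1+2 = 3
j=2,i=0: total = 3+2 = 5
j=2,i=1: total = 5+3 = 8
j=2,i=2: total = 8+4 = 12

12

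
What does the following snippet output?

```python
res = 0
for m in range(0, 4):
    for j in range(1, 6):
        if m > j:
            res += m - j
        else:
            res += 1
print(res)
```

21

m=0,j=1: not 0>1, res = 0+1 = 1
m=0,j=2: not 0>2, res = 1+1 = 2
m=0,j=3: not 0>3, res = 2+1 = 3
m=0,j=4: not 0>4, res = 3+1 = 4
m=0,j=5: not 0>5, res = 4+1 = 5
m=1,j=1: not 1>1, res = 5+1 = 6
m=1,j=2: not 1>2, res = 6+1 = 7
m=1,j=3: not 1>3, res = 7+1 = 8
m=1,j=4: not 1>4, res = 8+1 = 9
m=1,j=5: not 1>5, res = 9+1 = 10
m=2,j=1: 2>1, res = 10+1 = 11
m=2,j=2: not 2>2, res = 11+1 = 12
m=2,j=3: not 2>3, res = 12+1 = 13
m=2,j=4: not 2>4, res = 13+1 = 14
m=2,j=5: not 2>5, res = 14+1 = 15
m=3,j=1: 3>1, res = 15+2 = 17
m=3,j=2: 3>2, res = 17+1 = 18
m=3,j=3: not 3>3, res = 18+1 = 19
m=3,j=4: not 3>4, res = 19+1 = 20
m=3,j=5: not 3>5, res = 20+1 = 21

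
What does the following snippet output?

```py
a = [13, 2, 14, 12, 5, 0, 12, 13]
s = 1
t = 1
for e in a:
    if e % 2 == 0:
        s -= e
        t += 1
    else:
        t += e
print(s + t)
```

e=13: not even; t=14
e=2: even, s = 1-2 = -1; t=15
e=14: even, s = (-1)-14 = -15; t=16
e=12: even, s = (-15)-12 = -27; t=17
e=5: not even; t=22
e=0: even, s = (-27)-0 = -27; t=23
e=12: even, s = (-27)-12 = -39; t=24
e=13: not even; t=37
s+t = (-39)+37 = -2

-2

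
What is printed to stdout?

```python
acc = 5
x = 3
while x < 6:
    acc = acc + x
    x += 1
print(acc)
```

17

x=3: acc = 5+3 = 8
x=4: acc = 8+4 = 12
x=5: acc = 12+5 = 17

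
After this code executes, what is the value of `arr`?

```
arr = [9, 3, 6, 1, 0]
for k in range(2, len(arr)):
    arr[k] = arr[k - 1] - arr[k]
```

k=2: arr[2] = 3-6 = -3 → [9, 3, -3, 1, 0]
k=3: arr[3] = (-3)-1 = -4 → [9, 3, -3, -4, 0]
k=4: arr[4] = (-4)-0 = -4 → [9, 3, -3, -4, -4]

[9, 3, -3, -4, -4]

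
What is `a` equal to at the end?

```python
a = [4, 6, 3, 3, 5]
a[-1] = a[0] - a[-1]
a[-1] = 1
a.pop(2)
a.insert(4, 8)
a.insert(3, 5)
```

[4, 6, 3, 5, 1, 8]

a[-1] = a[0]-a[-1] = 4-5 = -1 → [4, 6, 3, 3, -1]
a[-1] = 1 → [4, 6, 3, 3, 1]
pop(2) removes 3 → [4, 6, 3, 1]
insert 8 at 4 → [4, 6, 3, 1, 8]
insert 5 at 3 → [4, 6, 3, 5, 1, 8]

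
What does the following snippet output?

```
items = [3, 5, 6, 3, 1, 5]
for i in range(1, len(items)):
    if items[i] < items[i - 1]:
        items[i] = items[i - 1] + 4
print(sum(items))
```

i=1: 5>=3, unchanged → [3, 5, 6, 3, 1, 5]
i=2: 6>=5, unchanged → [3, 5, 6, 3, 1, 5]
i=3: 3<6, items[3] = 6+4 = 10 → [3, 5, 6, 10, 1, 5]
i=4: 1<10, items[4] = 10+4 = 14 → [3, 5, 6, 10, 14, 5]
i=5: 5<14, items[5] = 14+4 = 18 → [3, 5, 6, 10, 14, 18]
sum = 56

56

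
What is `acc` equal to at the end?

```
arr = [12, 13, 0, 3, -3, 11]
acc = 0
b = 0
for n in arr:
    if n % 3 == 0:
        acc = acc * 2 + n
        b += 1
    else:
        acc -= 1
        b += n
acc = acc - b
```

n=12: %3==0, acc = 0*2+12 = 12; b=1
n=13: not %3==0, acc = 12-1 = 11; b=14
n=0: %3==0, acc = 11*2+0 = 22; b=15
n=3: %3==0, acc = 22*2+3 = 47; b=16
n=-3: %3==0, acc = 47*2+(-3) = 91; b=17
n=11: not %3==0, acc = 91-1 = 90; b=28
acc-b = 90-28 = 62

62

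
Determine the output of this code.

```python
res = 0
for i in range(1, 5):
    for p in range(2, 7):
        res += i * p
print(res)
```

200

i=1,p=2: res = 0+2 = 2
i=1,p=3: res = 2+3 = 5
i=1,p=4: res = 5+4 = 9
i=1,p=5: res = 9+5 = 14
i=1,p=6: res = 14+6 = 20
i=2,p=2: res = 20+4 = 24
i=2,p=3: res = 24+6 = 30
i=2,p=4: res = 30+8 = 38
i=2,p=5: res = 38+10 = 48
i=2,p=6: res = 48+12 = 60
i=3,p=2: res = 60+6 = 66
i=3,p=3: res = 66+9 = 75
i=3,p=4: res = 75+12 = 87
i=3,p=5: res = 87+15 = 102
i=3,p=6: res = 102+18 = 120
i=4,p=2: res = 120+8 = 128
i=4,p=3: res = 128+12 = 140
i=4,p=4: res = 140+16 = 156
i=4,p=5: res = 156+20 = 176
i=4,p=6: res = 176+24 = 200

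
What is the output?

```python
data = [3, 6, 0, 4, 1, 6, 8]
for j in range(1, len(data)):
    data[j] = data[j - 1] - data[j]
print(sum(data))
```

j=1: data[1] = 3-6 = -3 → [3, -3, 0, 4, 1, 6, 8]
j=2: data[2] = (-3)-0 = -3 → [3, -3, -3, 4, 1, 6, 8]
j=3: data[3] = (-3)-4 = -7 → [3, -3, -3, -7, 1, 6, 8]
j=4: data[4] = (-7)-1 = -8 → [3, -3, -3, -7, -8, 6, 8]
j=5: data[5] = (-8)-6 = -14 → [3, -3, -3, -7, -8, -14, 8]
j=6: data[6] = (-14)-8 = -22 → [3, -3, -3, -7, -8, -14, -22]
sum = -54

-54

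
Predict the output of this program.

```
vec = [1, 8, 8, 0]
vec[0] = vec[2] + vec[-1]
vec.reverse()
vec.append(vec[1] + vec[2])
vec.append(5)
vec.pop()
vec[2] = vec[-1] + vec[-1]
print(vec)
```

[0, 8, 32, 8, 16]

vec[0] = vec[2]+vec[-1] = 8+0 = 8 → [8, 8, 8, 0]
reverse → [0, 8, 8, 8]
append vec[1]+vec[2] = 8+8 = 16 → [0, 8, 8, 8, 16]
append 5 → [0, 8, 8, 8, 16, 5]
pop() removes 5 → [0, 8, 8, 8, 16]
vec[2] = vec[-1]+vec[-1] = 16+16 = 32 → [0, 8, 32, 8, 16]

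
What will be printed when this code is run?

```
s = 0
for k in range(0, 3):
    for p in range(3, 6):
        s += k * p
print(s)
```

k=0,p=3: s = 0+0 = 0
k=0,p=4: s = 0+0 = 0
k=0,p=5: s = 0+0 = 0
k=1,p=3: s = 0+3 = 3
k=1,p=4: s = 3+4 = 7
k=1,p=5: s = 7+5 = 12
k=2,p=3: s = 12+6 = 18
k=2,p=4: s = 18+8 = 26
k=2,p=5: s = 26+10 = 36

36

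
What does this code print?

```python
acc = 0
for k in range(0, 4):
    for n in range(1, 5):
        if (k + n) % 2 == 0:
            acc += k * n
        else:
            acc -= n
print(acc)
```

8

k=0,n=1: odd sum, acc = 0-1 = -1
k=0,n=2: even sum, acc = (-1)+0 = -1
k=0,n=3: odd sum, acc = (-1)-3 = -4
k=0,n=4: even sum, acc = (-4)+0 = -4
k=1,n=1: even sum, acc = (-4)+1 = -3
k=1,n=2: odd sum, acc = (-3)-2 = -5
k=1,n=3: even sum, acc = (-5)+3 = -2
k=1,n=4: odd sum, acc = (-2)-4 = -6
k=2,n=1: odd sum, acc = (-6)-1 = -7
k=2,n=2: even sum, acc = (-7)+4 = -3
k=2,n=3: odd sum, acc = (-3)-3 = -6
k=2,n=4: even sum, acc = (-6)+8 = 2
k=3,n=1: even sum, acc = 2+3 = 5
k=3,n=2: odd sum, acc = 5-2 = 3
k=3,n=3: even sum, acc = 3+9 = 12
k=3,n=4: odd sum, acc = 12-4 = 8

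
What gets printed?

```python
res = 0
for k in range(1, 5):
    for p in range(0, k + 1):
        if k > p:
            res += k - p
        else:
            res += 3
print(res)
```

32

k=1,p=0: 1>0, res = 0+1 = 1
k=1,p=1: not 1>1, res = 1+3 = 4
k=2,p=0: 2>0, res = 4+2 = 6
k=2,p=1: 2>1, res = 6+1 = 7
k=2,p=2: not 2>2, res = 7+3 = 10
k=3,p=0: 3>0, res = 10+3 = 13
k=3,p=1: 3>1, res = 13+2 = 15
k=3,p=2: 3>2, res = 15+1 = 16
k=3,p=3: not 3>3, res = 16+3 = 19
k=4,p=0: 4>0, res = 19+4 = 23
k=4,p=1: 4>1, res = 23+3 = 26
k=4,p=2: 4>2, res = 26+2 = 28
k=4,p=3: 4>3, res = 28+1 = 29
k=4,p=4: not 4>4, res = 29+3 = 32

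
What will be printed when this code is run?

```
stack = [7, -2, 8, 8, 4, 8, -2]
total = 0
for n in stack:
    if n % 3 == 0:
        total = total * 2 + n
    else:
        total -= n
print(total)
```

-31

n=7: not %3==0, total = 0-7 = -7
n=-2: not %3==0, total = (-7)-(-2) = -5
n=8: not %3==0, total = (-5)-8 = -13
n=8: not %3==0, total = (-13)-8 = -21
n=4: not %3==0, total = (-21)-4 = -25
n=8: not %3==0, total = (-25)-8 = -33
n=-2: not %3==0, total = (-33)-(-2) = -31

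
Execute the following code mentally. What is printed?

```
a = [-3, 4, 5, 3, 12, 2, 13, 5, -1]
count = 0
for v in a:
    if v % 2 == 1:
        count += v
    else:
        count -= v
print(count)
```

v=-3: odd, count = 0+(-3) = -3
v=4: not odd, count = (-3)-4 = -7
v=5: odd, count = (-7)+5 = -2
v=3: odd, count = (-2)+3 = 1
v=12: not odd, count = 1-12 = -11
v=2: not odd, count = (-11)-2 = -13
v=13: odd, count = (-13)+13 = 0
v=5: odd, count = 0+5 = 5
v=-1: odd, count = 5+(-1) = 4

4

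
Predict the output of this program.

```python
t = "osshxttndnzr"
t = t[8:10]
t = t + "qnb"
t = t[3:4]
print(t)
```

slice [8:10] → 'dn'
+ 'qnb' → 'dnqnb'
slice [3:4] → 'n'

n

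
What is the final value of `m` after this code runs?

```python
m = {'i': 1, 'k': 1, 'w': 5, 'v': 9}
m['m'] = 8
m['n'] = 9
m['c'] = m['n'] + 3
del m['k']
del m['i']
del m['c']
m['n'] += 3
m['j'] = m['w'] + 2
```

{'w': 5, 'v': 9, 'm': 8, 'n': 12, 'j': 7}

m['m'] = 8 → {'i': 1, 'k': 1, 'w': 5, 'v': 9, 'm': 8}
m['n'] = 9 → {'i': 1, 'k': 1, 'w': 5, 'v': 9, 'm': 8, 'n': 9}
m['c'] = m['n']+3 = 12 → {'i': 1, 'k': 1, 'w': 5, 'v': 9, 'm': 8, 'n': 9, 'c': 12}
del 'k' → {'i': 1, 'w': 5, 'v': 9, 'm': 8, 'n': 9, 'c': 12}
del 'i' → {'w': 5, 'v': 9, 'm': 8, 'n': 9, 'c': 12}
del 'c' → {'w': 5, 'v': 9, 'm': 8, 'n': 9}
m['n'] = 9+3 = 12 → {'w': 5, 'v': 9, 'm': 8, 'n': 12}
m['j'] = m['w']+2 = 7 → {'w': 5, 'v': 9, 'm': 8, 'n': 12, 'j': 7}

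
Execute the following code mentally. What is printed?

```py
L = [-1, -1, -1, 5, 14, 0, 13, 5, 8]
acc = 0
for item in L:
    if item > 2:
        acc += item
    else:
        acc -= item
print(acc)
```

48

item=-1: not >2, acc = 0-(-1) = 1
item=-1: not >2, acc = 1-(-1) = 2
item=-1: not >2, acc = 2-(-1) = 3
item=5: >2, acc = 3+5 = 8
item=14: >2, acc = 8+14 = 22
item=0: not >2, acc = 22-0 = 22
item=13: >2, acc = 22+13 = 35
item=5: >2, acc = 35+5 = 40
item=8: >2, acc = 40+8 = 48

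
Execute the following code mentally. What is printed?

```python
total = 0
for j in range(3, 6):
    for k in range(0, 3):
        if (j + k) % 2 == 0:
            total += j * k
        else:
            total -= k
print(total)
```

11

j=3,k=0: odd sum, total = 0-0 = 0
j=3,k=1: even sum, total = 0+3 = 3
j=3,k=2: odd sum, total = 3-2 = 1
j=4,k=0: even sum, total = 1+0 = 1
j=4,k=1: odd sum, total = 1-1 = 0
j=4,k=2: even sum, total = 0+8 = 8
j=5,k=0: odd sum, total = 8-0 = 8
j=5,k=1: even sum, total = 8+5 = 13
j=5,k=2: odd sum, total = 13-2 = 11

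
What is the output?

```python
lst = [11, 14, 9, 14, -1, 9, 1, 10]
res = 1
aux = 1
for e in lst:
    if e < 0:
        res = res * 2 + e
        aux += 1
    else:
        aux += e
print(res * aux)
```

e=11: not <0; aux=12
e=14: not <0; aux=26
e=9: not <0; aux=35
e=14: not <0; aux=49
e=-1: <0, res = 1*2+(-1) = 1; aux=50
e=9: not <0; aux=59
e=1: not <0; aux=60
e=10: not <0; aux=70
res*aux = 1*70 = 70

70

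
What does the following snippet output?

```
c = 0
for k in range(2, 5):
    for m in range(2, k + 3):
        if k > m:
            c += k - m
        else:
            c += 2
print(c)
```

k=2,m=2: not 2>2, c = 0+2 = 2
k=2,m=3: not 2>3, c = 2+2 = 4
k=2,m=4: not 2>4, c = 4+2 = 6
k=3,m=2: 3>2, c = 6+1 = 7
k=3,m=3: not 3>3, c = 7+2 = 9
k=3,m=4: not 3>4, c = 9+2 = 11
k=3,m=5: not 3>5, c = 11+2 = 13
k=4,m=2: 4>2, c = 13+2 = 15
k=4,m=3: 4>3, c = 15+1 = 16
k=4,m=4: not 4>4, c = 16+2 = 18
k=4,m=5: not 4>5, c = 18+2 = 20
k=4,m=6: not 4>6, c = 20+2 = 22

22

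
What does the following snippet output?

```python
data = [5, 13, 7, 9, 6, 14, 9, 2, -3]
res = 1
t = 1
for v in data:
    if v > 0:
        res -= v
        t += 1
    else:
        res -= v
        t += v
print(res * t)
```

v=5: >0, res = 1-5 = -4; t=2
v=13: >0, res = (-4)-13 = -17; t=3
v=7: >0, res = (-17)-7 = -24; t=4
v=9: >0, res = (-24)-9 = -33; t=5
v=6: >0, res = (-33)-6 = -39; t=6
v=14: >0, res = (-39)-14 = -53; t=7
v=9: >0, res = (-53)-9 = -62; t=8
v=2: >0, res = (-62)-2 = -64; t=9
v=-3: not >0, res = (-64)-(-3) = -61; t=6
res*t = (-61)*6 = -366

-366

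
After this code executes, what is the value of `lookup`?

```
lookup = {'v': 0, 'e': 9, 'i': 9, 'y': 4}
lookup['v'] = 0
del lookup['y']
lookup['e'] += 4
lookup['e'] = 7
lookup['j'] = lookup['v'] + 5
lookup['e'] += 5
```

lookup['v'] = 0 → {'v': 0, 'e': 9, 'i': 9, 'y': 4}
del 'y' → {'v': 0, 'e': 9, 'i': 9}
lookup['e'] = 9+4 = 13 → {'v': 0, 'e': 13, 'i': 9}
lookup['e'] = 7 → {'v': 0, 'e': 7, 'i': 9}
lookup['j'] = lookup['v']+5 = 5 → {'v': 0, 'e': 7, 'i': 9, 'j': 5}
lookup['e'] = 7+5 = 12 → {'v': 0, 'e': 12, 'i': 9, 'j': 5}

{'v': 0, 'e': 12, 'i': 9, 'j': 5}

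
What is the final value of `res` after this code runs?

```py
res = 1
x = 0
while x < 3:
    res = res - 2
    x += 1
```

x=0: res = 1-2 = -1
x=1: res = (-1)-2 = -3
x=2: res = (-3)-2 = -5

-5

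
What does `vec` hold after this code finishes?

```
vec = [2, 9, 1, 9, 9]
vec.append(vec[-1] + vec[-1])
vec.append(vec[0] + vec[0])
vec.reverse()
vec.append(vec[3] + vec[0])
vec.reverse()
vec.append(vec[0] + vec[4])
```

[13, 2, 9, 1, 9, 9, 18, 4, 22]

append vec[-1]+vec[-1] = 9+9 = 18 → [2, 9, 1, 9, 9, 18]
append vec[0]+vec[0] = 2+2 = 4 → [2, 9, 1, 9, 9, 18, 4]
reverse → [4, 18, 9, 9, 1, 9, 2]
append vec[3]+vec[0] = 9+4 = 13 → [4, 18, 9, 9, 1, 9, 2, 13]
reverse → [13, 2, 9, 1, 9, 9, 18, 4]
append vec[0]+vec[4] = 13+9 = 22 → [13, 2, 9, 1, 9, 9, 18, 4, 22]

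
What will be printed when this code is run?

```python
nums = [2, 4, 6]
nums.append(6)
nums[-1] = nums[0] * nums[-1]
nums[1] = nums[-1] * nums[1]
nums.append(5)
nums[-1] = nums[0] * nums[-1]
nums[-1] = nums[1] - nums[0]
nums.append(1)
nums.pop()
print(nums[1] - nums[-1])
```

2

append 6 → [2, 4, 6, 6]
nums[-1] = nums[0]*nums[-1] = 2*6 = 12 → [2, 4, 6, 12]
nums[1] = nums[-1]*nums[1] = 12*4 = 48 → [2, 48, 6, 12]
append 5 → [2, 48, 6, 12, 5]
nums[-1] = nums[0]*nums[-1] = 2*5 = 10 → [2, 48, 6, 12, 10]
nums[-1] = nums[1]-nums[0] = 48-2 = 46 → [2, 48, 6, 12, 46]
append 1 → [2, 48, 6, 12, 46, 1]
pop() removes 1 → [2, 48, 6, 12, 46]
nums[1]-nums[-1] = 48-46 = 2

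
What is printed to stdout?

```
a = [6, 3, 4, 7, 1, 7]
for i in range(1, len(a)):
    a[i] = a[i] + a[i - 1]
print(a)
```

[6, 9, 13, 20, 21, 28]

i=1: a[1] = 3+6 = 9 → [6, 9, 4, 7, 1, 7]
i=2: a[2] = 4+9 = 13 → [6, 9, 13, 7, 1, 7]
i=3: a[3] = 7+13 = 20 → [6, 9, 13, 20, 1, 7]
i=4: a[4] = 1+20 = 21 → [6, 9, 13, 20, 21, 7]
i=5: a[5] = 7+21 = 28 → [6, 9, 13, 20, 21, 28]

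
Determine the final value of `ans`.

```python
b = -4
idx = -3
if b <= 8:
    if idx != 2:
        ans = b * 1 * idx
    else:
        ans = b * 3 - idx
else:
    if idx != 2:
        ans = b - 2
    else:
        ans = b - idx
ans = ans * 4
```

b=-4, idx=-3
b <= 8 is True; idx != 2 is True
→ ans = b * 1 * idx = 12
ans = 12*4 = 48

48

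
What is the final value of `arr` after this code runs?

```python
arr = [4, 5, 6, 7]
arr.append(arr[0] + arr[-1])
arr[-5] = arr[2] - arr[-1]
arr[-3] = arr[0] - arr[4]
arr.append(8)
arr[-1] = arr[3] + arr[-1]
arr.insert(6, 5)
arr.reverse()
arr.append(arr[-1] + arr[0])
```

[5, 15, 11, 7, -16, 5, -5, 0]

append arr[0]+arr[-1] = 4+7 = 11 → [4, 5, 6, 7, 11]
arr[-5] = arr[2]-arr[-1] = 6-11 = -5 → [-5, 5, 6, 7, 11]
arr[-3] = arr[0]-arr[4] = (-5)-11 = -16 → [-5, 5, -16, 7, 11]
append 8 → [-5, 5, -16, 7, 11, 8]
arr[-1] = arr[3]+arr[-1] = 7+8 = 15 → [-5, 5, -16, 7, 11, 15]
insert 5 at 6 → [-5, 5, -16, 7, 11, 15, 5]
reverse → [5, 15, 11, 7, -16, 5, -5]
append arr[-1]+arr[0] = (-5)+5 = 0 → [5, 15, 11, 7, -16, 5, -5, 0]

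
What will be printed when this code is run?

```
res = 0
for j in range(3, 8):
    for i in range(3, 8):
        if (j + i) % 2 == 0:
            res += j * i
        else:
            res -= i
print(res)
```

j=3,i=3: even sum, res = 0+9 = 9
j=3,i=4: odd sum, res = 9-4 = 5
j=3,i=5: even sum, res = 5+15 = 20
j=3,i=6: odd sum, res = 20-6 = 14
j=3,i=7: even sum, res = 14+21 = 35
j=4,i=3: odd sum, res = 35-3 = 32
j=4,i=4: even sum, res = 32+16 = 48
j=4,i=5: odd sum, res = 48-5 = 43
j=4,i=6: even sum, res = 43+24 = 67
j=4,i=7: odd sum, res = 67-7 = 60
j=5,i=3: even sum, res = 60+15 = 75
j=5,i=4: odd sum, res = 75-4 = 71
j=5,i=5: even sum, res = 71+25 = 96
j=5,i=6: odd sum, res = 96-6 = 90
j=5,i=7: even sum, res = 90+35 = 125
j=6,i=3: odd sum, res = 125-3 = 122
j=6,i=4: even sum, res = 122+24 = 146
j=6,i=5: odd sum, res = 146-5 = 141
j=6,i=6: even sum, res = 141+36 = 177
j=6,i=7: odd sum, res = 177-7 = 170
j=7,i=3: even sum, res = 170+21 = 191
j=7,i=4: odd sum, res = 191-4 = 187
j=7,i=5: even sum, res = 187+35 = 222
j=7,i=6: odd sum, res = 222-6 = 216
j=7,i=7: even sum, res = 216+49 = 265

265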